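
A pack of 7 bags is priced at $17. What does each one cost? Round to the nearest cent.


Total cost: $17
Number of items: 7
Unit price: $17 / 7 = $2.4285... ≈ $2.43

$2.43


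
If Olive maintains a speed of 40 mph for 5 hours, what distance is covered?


Use the formula: distance = speed x time
Speed = 40 mph, Time = 5 hours
40 x 5 = 200 miles

200 miles


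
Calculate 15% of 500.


Convert percentage to decimal:
15% = 0.15
Multiply:
500 x 0.15 = 75

75


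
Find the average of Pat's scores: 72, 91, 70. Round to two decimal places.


Add the scores:
72 + 91 + 70 = 233
Divide by the number of tests:
233 / 3 = 77.6666... ≈ 77.67

77.67


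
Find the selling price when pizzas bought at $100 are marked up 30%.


Calculate the markup amount:
30% of $100 = $30
Add to cost:
$100 + $30 = $130

$130


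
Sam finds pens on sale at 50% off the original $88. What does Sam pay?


Calculate the discount amount:
50% of $88 = $44
Subtract from original:
$88 - $44 = $44

$44


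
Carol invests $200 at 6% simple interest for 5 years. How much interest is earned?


Use the formula I = P x R x T / 100
P x R x T = 200 x 6 x 5 = 6000
I = 6000 / 100 = $60

$60


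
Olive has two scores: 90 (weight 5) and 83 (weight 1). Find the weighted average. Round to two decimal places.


Weighted sum:
5 x 90 + 1 x 83 = 533
Total weight:
5 + 1 = 6
Weighted average:
533 / 6 = 88.8333... ≈ 88.83

88.83


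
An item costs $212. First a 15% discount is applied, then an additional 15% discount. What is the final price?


First discount:
15% of $212 = $31.80
Price after first discount:
$212 - $31.80 = $180.20
Second discount:
15% of $180.20 = $27.03
Final price:
$180.20 - $27.03 = $153.17

$153.17


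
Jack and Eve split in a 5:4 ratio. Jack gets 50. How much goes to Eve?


Find the multiplier:
50 / 5 = 10
Apply to Eve's share:
4 x 10 = 40

40


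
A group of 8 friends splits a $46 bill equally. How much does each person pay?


Total bill: $46
Number of people: 8
Each pays: $46 / 8 = $5.75

$5.75


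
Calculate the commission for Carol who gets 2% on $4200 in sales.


Convert rate to decimal:
2% = 0.02
Multiply by sales:
$4200 x 0.02 = $84

$84


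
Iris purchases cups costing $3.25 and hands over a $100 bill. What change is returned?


Start with the amount paid:
$100
Subtract the price:
$100 - $3.25 = $96.75

$96.75


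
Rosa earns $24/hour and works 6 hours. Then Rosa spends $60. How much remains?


Calculate earnings:
6 x $24 = $144
Subtract spending:
$144 - $60 = $84

$84


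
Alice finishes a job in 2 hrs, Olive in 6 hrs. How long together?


Alice's rate: 1/2 of the job per hour
Olive's rate: 1/6 of the job per hour
Combined rate: 1/2 + 1/6 = 2/3 per hour
Time = 1 / (2/3) = 3/2 = 1.5 hours

1.5 hours


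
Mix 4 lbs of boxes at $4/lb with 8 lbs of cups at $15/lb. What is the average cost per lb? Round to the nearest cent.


Cost of boxes:
4 x $4 = $16
Cost of cups:
8 x $15 = $120
Total cost: $16 + $120 = $136
Total weight: 12 lbs
Average: $136 / 12 = $11.3333... ≈ $11.33/lb

$11.33/lb


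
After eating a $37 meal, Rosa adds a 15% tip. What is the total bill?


Calculate the tip:
15% of $37 = $5.55
Add tip to meal cost:
$37 + $5.55 = $42.55

$42.55


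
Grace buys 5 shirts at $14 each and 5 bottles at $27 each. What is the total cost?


Cost of shirts:
5 x $14 = $70
Cost of bottles:
5 x $27 = $135
Add both:
$70 + $135 = $205

$205


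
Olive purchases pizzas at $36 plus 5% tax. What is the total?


Calculate the tax:
5% of $36 = $1.80
Add tax to price:
$36 + $1.80 = $37.80

$37.80


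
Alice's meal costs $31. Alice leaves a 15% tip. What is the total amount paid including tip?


Calculate the tip:
15% of $31 = $4.65
Add tip to meal cost:
$31 + $4.65 = $35.65

$35.65


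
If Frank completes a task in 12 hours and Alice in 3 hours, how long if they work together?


Frank's rate: 1/12 of the job per hour
Alice's rate: 1/3 of the job per hour
Combined rate: 1/12 + 1/3 = 5/12 per hour
Time = 1 / (5/12) = 12/5 = 2.4 hours

2.4 hours


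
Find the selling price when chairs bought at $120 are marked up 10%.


Calculate the markup amount:
10% of $120 = $12
Add to cost:
$120 + $12 = $132

$132


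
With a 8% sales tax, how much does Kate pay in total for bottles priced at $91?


Calculate the tax:
8% of $91 = $7.28
Add tax to price:
$91 + $7.28 = $98.28

$98.28


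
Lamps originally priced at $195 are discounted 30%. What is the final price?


Calculate the discount amount:
30% of $195 = $58.50
Subtract from original:
$195 - $58.50 = $136.50

$136.50


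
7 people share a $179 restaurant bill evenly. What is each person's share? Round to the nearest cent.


Total bill: $179
Number of people: 7
Each pays: $179 / 7 = $25.5714... ≈ $25.57

$25.57


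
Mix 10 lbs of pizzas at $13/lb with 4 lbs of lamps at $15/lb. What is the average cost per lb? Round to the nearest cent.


Cost of pizzas:
10 x $13 = $130
Cost of lamps:
4 x $15 = $60
Total cost: $130 + $60 = $190
Total weight: 14 lbs
Average: $190 / 14 = $13.5714... ≈ $13.57/lb

$13.57/lb


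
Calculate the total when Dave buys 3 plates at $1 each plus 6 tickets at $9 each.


Cost of plates:
3 x $1 = $3
Cost of tickets:
6 x $9 = $54
Add both:
$3 + $54 = $57

$57


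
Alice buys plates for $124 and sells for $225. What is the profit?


Selling price = $225
Cost price = $124
Profit = selling price - cost price:
Profit = $225 - $124 = $101

$101


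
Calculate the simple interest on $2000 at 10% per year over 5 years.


Use the formula I = P x R x T / 100
P x R x T = 2000 x 10 x 5 = 100000
I = 100000 / 100 = $1000

$1000


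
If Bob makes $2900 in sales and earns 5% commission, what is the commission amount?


Convert rate to decimal:
5% = 0.05
Multiply by sales:
$2900 x 0.05 = $145

$145


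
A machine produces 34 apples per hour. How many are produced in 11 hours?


Production rate: 34 apples per hour
Time: 11 hours
Total: 34 x 11 = 374 apples

374 apples


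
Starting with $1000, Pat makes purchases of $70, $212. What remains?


Add up expenses:
$70 + $212 = $282
Subtract from budget:
$1000 - $282 = $718

$718


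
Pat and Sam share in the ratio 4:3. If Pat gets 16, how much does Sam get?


Find the multiplier:
16 / 4 = 4
Apply to Sam's share:
3 x 4 = 12

12


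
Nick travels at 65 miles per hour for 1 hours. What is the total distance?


Use the formula: distance = speed x time
Speed = 65 mph, Time = 1 hours
65 x 1 = 65 miles

65 miles


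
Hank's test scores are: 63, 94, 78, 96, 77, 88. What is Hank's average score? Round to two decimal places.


Add the scores:
63 + 94 + 78 + 96 + 77 + 88 = 496
Divide by the number of tests:
496 / 6 = 82.6666... ≈ 82.67

82.67


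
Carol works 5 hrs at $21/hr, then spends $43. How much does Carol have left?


Calculate earnings:
5 x $21 = $105
Subtract spending:
$105 - $43 = $62

$62


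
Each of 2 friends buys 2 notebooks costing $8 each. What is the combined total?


Cost per person:
2 x $8 = $16
Group total:
2 x $16 = $32

$32


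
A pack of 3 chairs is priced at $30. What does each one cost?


Total cost: $30
Number of items: 3
Unit price: $30 / 3 = $10

$10


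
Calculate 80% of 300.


Convert percentage to decimal:
80% = 0.8
Multiply:
300 x 0.8 = 240

240


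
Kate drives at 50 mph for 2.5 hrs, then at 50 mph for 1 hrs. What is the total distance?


Leg 1 distance:
50 x 2.5 = 125 miles
Leg 2 distance:
50 x 1 = 50 miles
Total distance:
125 + 50 = 175 miles

175 miles


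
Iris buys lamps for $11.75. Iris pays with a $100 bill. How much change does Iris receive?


Start with the amount paid:
$100
Subtract the price:
$100 - $11.75 = $88.25

$88.25


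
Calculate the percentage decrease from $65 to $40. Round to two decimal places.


Find the absolute change:
|40 - 65| = 25
Divide by original and multiply by 100:
25 / 65 x 100 = 38.4615...% ≈ 38.46%

38.46%


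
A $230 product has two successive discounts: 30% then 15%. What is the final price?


First discount:
30% of $230 = $69
Price after first discount:
$230 - $69 = $161
Second discount:
15% of $161 = $24.15
Final price:
$161 - $24.15 = $136.85

$136.85


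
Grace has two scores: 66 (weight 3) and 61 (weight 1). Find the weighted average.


Weighted sum:
3 x 66 + 1 x 61 = 259
Total weight:
3 + 1 = 4
Weighted average:
259 / 4 = 64.75

64.75


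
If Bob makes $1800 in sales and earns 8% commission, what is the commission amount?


Convert rate to decimal:
8% = 0.08
Multiply by sales:
$1800 x 0.08 = $144

$144


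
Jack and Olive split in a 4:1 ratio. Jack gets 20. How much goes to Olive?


Find the multiplier:
20 / 4 = 5
Apply to Olive's share:
1 x 5 = 5

5


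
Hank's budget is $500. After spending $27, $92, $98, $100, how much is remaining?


Add up expenses:
$27 + $92 + $98 + $100 = $317
Subtract from budget:
$500 - $317 = $183

$183


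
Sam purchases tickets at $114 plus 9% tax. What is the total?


Calculate the tax:
9% of $114 = $10.26
Add tax to price:
$114 + $10.26 = $124.26

$124.26


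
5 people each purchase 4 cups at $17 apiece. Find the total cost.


Cost per person:
4 x $17 = $68
Group total:
5 x $68 = $340

$340


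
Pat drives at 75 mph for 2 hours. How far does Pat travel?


Use the formula: distance = speed x time
Speed = 75 mph, Time = 2 hours
75 x 2 = 150 miles

150 miles


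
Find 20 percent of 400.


Convert percentage to decimal:
20% = 0.2
Multiply:
400 x 0.2 = 80

80


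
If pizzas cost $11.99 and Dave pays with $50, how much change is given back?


Start with the amount paid:
$50
Subtract the price:
$50 - $11.99 = $38.01

$38.01


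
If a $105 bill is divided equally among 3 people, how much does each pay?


Total bill: $105
Number of people: 3
Each pays: $105 / 3 = $35

$35


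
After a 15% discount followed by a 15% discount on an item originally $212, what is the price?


First discount:
15% of $212 = $31.80
Price after first discount:
$212 - $31.80 = $180.20
Second discount:
15% of $180.20 = $27.03
Final price:
$180.20 - $27.03 = $153.17

$153.17


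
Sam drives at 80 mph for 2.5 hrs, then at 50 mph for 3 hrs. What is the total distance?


Leg 1 distance:
80 x 2.5 = 200 miles
Leg 2 distance:
50 x 3 = 150 miles
Total distance:
200 + 150 = 350 miles

350 miles


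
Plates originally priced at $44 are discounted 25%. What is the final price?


Calculate the discount amount:
25% of $44 = $11
Subtract from original:
$44 - $11 = $33

$33


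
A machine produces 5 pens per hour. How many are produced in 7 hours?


Production rate: 5 pens per hour
Time: 7 hours
Total: 5 x 7 = 35 pens

35 pens


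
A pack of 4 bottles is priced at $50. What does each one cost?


Total cost: $50
Number of items: 4
Unit price: $50 / 4 = $12.50

$12.50


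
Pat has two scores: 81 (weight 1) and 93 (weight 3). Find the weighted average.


Weighted sum:
1 x 81 + 3 x 93 = 360
Total weight:
1 + 3 = 4
Weighted average:
360 / 4 = 90

90


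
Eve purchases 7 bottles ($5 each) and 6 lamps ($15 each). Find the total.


Cost of bottles:
7 x $5 = $35
Cost of lamps:
6 x $15 = $90
Add both:
$35 + $90 = $125

$125


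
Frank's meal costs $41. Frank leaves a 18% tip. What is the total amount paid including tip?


Calculate the tip:
18% of $41 = $7.38
Add tip to meal cost:
$41 + $7.38 = $48.38

$48.38


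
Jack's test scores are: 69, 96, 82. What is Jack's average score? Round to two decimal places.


Add the scores:
69 + 96 + 82 = 247
Divide by the number of tests:
247 / 3 = 82.3333... ≈ 82.33

82.33


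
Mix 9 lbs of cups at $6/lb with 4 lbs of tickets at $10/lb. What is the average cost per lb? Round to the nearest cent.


Cost of cups:
9 x $6 = $54
Cost of tickets:
4 x $10 = $40
Total cost: $54 + $40 = $94
Total weight: 13 lbs
Average: $94 / 13 = $7.2307... ≈ $7.23/lb

$7.23/lb


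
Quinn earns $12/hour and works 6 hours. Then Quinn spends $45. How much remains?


Calculate earnings:
6 x $12 = $72
Subtract spending:
$72 - $45 = $27

$27


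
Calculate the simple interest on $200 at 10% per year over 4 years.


Use the formula I = P x R x T / 100
P x R x T = 200 x 10 x 4 = 8000
I = 8000 / 100 = $80

$80


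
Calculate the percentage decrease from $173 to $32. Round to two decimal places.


Find the absolute change:
|32 - 173| = 141
Divide by original and multiply by 100:
141 / 173 x 100 = 81.5028...% ≈ 81.5%

81.5%


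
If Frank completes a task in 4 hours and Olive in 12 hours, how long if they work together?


Frank's rate: 1/4 of the job per hour
Olive's rate: 1/12 of the job per hour
Combined rate: 1/4 + 1/12 = 1/3 per hour
Time = 1 / (1/3) = 3 hours

3 hours


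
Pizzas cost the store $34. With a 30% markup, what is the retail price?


Calculate the markup amount:
30% of $34 = $10.20
Add to cost:
$34 + $10.20 = $44.20

$44.20


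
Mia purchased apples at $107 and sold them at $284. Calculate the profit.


Selling price = $284
Cost price = $107
Profit = selling price - cost price:
Profit = $284 - $107 = $177

$177


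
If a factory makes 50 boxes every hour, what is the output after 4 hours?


Production rate: 50 boxes per hour
Time: 4 hours
Total: 50 x 4 = 200 boxes

200 boxes


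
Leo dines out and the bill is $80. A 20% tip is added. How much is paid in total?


Calculate the tip:
20% of $80 = $16
Add tip to meal cost:
$80 + $16 = $96

$96


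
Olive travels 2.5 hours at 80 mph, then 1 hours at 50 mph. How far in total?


Leg 1 distance:
80 x 2.5 = 200 miles
Leg 2 distance:
50 x 1 = 50 miles
Total distance:
200 + 50 = 250 miles

250 miles


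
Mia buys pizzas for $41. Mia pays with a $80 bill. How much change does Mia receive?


Start with the amount paid:
$80
Subtract the price:
$80 - $41 = $39

$39


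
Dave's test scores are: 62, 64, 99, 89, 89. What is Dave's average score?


Add the scores:
62 + 64 + 99 + 89 + 89 = 403
Divide by the number of tests:
403 / 5 = 80.6

80.6


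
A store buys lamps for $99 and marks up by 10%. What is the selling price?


Calculate the markup amount:
10% of $99 = $9.90
Add to cost:
$99 + $9.90 = $108.90

$108.90


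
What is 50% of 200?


Convert percentage to decimal:
50% = 0.5
Multiply:
200 x 0.5 = 100

100


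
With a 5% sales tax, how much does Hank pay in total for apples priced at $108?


Calculate the tax:
5% of $108 = $5.40
Add tax to price:
$108 + $5.40 = $113.40

$113.40


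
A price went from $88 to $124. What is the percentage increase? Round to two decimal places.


Find the absolute change:
|124 - 88| = 36
Divide by original and multiply by 100:
36 / 88 x 100 = 40.9090...% ≈ 40.91%

40.91%


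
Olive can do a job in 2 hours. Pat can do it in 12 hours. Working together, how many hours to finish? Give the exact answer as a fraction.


Olive's rate: 1/2 of the job per hour
Pat's rate: 1/12 of the job per hour
Combined rate: 1/2 + 1/12 = 7/12 per hour
Time = 1 / (7/12) = 12/7 hours (≈ 1.71 hours)

12/7 hours


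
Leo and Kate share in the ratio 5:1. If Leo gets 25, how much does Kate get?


Find the multiplier:
25 / 5 = 5
Apply to Kate's share:
1 x 5 = 5

5


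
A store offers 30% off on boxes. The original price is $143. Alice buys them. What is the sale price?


Calculate the discount amount:
30% of $143 = $42.90
Subtract from original:
$143 - $42.90 = $100.10

$100.10


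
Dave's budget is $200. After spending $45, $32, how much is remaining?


Add up expenses:
$45 + $32 = $77
Subtract from budget:
$200 - $77 = $123

$123


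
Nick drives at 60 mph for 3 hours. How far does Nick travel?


Use the formula: distance = speed x time
Speed = 60 mph, Time = 3 hours
60 x 3 = 180 miles

180 miles


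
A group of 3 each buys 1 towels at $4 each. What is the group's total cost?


Cost per person:
1 x $4 = $4
Group total:
3 x $4 = $12

$12


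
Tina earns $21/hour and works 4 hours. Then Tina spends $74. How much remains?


Calculate earnings:
4 x $21 = $84
Subtract spending:
$84 - $74 = $10

$10


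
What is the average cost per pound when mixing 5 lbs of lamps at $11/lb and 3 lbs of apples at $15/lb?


Cost of lamps:
5 x $11 = $55
Cost of apples:
3 x $15 = $45
Total cost: $55 + $45 = $100
Total weight: 8 lbs
Average: $100 / 8 = $12.50/lb

$12.50/lb


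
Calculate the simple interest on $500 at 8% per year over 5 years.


Use the formula I = P x R x T / 100
P x R x T = 500 x 8 x 5 = 20000
I = 20000 / 100 = $200

$200


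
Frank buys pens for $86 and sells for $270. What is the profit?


Selling price = $270
Cost price = $86
Profit = selling price - cost price:
Profit = $270 - $86 = $184

$184


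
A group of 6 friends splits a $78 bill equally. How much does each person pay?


Total bill: $78
Number of people: 6
Each pays: $78 / 6 = $13

$13


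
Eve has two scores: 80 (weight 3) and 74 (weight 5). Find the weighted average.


Weighted sum:
3 x 80 + 5 x 74 = 610
Total weight:
3 + 5 = 8
Weighted average:
610 / 8 = 76.25

76.25


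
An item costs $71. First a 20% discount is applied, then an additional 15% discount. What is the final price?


First discount:
20% of $71 = $14.20
Price after first discount:
$71 - $14.20 = $56.80
Second discount:
15% of $56.80 = $8.52
Final price:
$56.80 - $8.52 = $48.28

$48.28


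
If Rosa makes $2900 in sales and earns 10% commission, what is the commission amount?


Convert rate to decimal:
10% = 0.1
Multiply by sales:
$2900 x 0.1 = $290

$290


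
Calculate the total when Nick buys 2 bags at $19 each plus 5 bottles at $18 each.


Cost of bags:
2 x $19 = $38
Cost of bottles:
5 x $18 = $90
Add both:
$38 + $90 = $128

$128


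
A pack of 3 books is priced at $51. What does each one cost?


Total cost: $51
Number of items: 3
Unit price: $51 / 3 = $17

$17


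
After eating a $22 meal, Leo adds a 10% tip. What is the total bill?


Calculate the tip:
10% of $22 = $2.20
Add tip to meal cost:
$22 + $2.20 = $24.20

$24.20


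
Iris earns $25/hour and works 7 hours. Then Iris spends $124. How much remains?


Calculate earnings:
7 x $25 = $175
Subtract spending:
$175 - $124 = $51

$51


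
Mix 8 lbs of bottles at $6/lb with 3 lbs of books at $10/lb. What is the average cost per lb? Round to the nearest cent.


Cost of bottles:
8 x $6 = $48
Cost of books:
3 x $10 = $30
Total cost: $48 + $30 = $78
Total weight: 11 lbs
Average: $78 / 11 = $7.0909... ≈ $7.09/lb

$7.09/lb


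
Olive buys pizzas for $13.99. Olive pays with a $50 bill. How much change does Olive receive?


Start with the amount paid:
$50
Subtract the price:
$50 - $13.99 = $36.01

$36.01


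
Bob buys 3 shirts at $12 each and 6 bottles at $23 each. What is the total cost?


Cost of shirts:
3 x $12 = $36
Cost of bottles:
6 x $23 = $138
Add both:
$36 + $138 = $174

$174


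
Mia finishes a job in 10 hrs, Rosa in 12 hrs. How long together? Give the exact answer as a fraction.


Mia's rate: 1/10 of the job per hour
Rosa's rate: 1/12 of the job per hour
Combined rate: 1/10 + 1/12 = 11/60 per hour
Time = 1 / (11/60) = 60/11 hours (≈ 5.45 hours)

60/11 hours


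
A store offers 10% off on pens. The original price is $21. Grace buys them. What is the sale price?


Calculate the discount amount:
10% of $21 = $2.10
Subtract from original:
$21 - $2.10 = $18.90

$18.90


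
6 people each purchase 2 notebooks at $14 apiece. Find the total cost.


Cost per person:
2 x $14 = $28
Group total:
6 x $28 = $168

$168


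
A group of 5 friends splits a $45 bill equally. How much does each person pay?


Total bill: $45
Number of people: 5
Each pays: $45 / 5 = $9

$9


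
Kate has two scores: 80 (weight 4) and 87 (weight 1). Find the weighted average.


Weighted sum:
4 x 80 + 1 x 87 = 407
Total weight:
4 + 1 = 5
Weighted average:
407 / 5 = 81.4

81.4


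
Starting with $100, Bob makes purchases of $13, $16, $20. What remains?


Add up expenses:
$13 + $16 + $20 = $49
Subtract from budget:
$100 - $49 = $51

$51


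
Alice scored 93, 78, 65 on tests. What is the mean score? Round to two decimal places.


Add the scores:
93 + 78 + 65 = 236
Divide by the number of tests:
236 / 3 = 78.6666... ≈ 78.67

78.67


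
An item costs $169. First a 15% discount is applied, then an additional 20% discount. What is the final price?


First discount:
15% of $169 = $25.35
Price after first discount:
$169 - $25.35 = $143.65
Second discount:
20% of $143.65 = $28.73
Final price:
$143.65 - $28.73 = $114.92

$114.92


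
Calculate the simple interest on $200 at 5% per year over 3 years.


Use the formula I = P x R x T / 100
P x R x T = 200 x 5 x 3 = 3000
I = 3000 / 100 = $30

$30


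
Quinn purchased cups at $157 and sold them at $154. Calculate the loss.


Selling price = $154
Cost price = $157
Loss = cost price - selling price:
Loss = $157 - $154 = $3

$3


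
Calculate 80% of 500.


Convert percentage to decimal:
80% = 0.8
Multiply:
500 x 0.8 = 400

400


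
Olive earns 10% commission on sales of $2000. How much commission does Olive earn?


Convert rate to decimal:
10% = 0.1
Multiply by sales:
$2000 x 0.1 = $200

$200


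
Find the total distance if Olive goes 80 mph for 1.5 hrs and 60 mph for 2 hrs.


Leg 1 distance:
80 x 1.5 = 120 miles
Leg 2 distance:
60 x 2 = 120 miles
Total distance:
120 + 120 = 240 miles

240 miles


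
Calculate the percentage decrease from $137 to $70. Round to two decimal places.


Find the absolute change:
|70 - 137| = 67
Divide by original and multiply by 100:
67 / 137 x 100 = 48.9051...% ≈ 48.91%

48.91%


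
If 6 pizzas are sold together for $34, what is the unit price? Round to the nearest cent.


Total cost: $34
Number of items: 6
Unit price: $34 / 6 = $5.6666... ≈ $5.67

$5.67


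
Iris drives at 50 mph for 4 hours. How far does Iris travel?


Use the formula: distance = speed x time
Speed = 50 mph, Time = 4 hours
50 x 4 = 200 miles

200 miles


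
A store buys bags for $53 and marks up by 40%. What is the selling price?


Calculate the markup amount:
40% of $53 = $21.20
Add to cost:
$53 + $21.20 = $74.20

$74.20


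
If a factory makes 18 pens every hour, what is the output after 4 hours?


Production rate: 18 pens per hour
Time: 4 hours
Total: 18 x 4 = 72 pens

72 pens


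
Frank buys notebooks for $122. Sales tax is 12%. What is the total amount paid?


Calculate the tax:
12% of $122 = $14.64
Add tax to price:
$122 + $14.64 = $136.64

$136.64


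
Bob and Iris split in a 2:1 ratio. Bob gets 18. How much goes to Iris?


Find the multiplier:
18 / 2 = 9
Apply to Iris's share:
1 x 9 = 9

9


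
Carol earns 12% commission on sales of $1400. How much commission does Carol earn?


Convert rate to decimal:
12% = 0.12
Multiply by sales:
$1400 x 0.12 = $168

$168


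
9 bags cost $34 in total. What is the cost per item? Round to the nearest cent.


Total cost: $34
Number of items: 9
Unit price: $34 / 9 = $3.7777... ≈ $3.78

$3.78


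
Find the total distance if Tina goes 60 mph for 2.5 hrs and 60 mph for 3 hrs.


Leg 1 distance:
60 x 2.5 = 150 miles
Leg 2 distance:
60 x 3 = 180 miles
Total distance:
150 + 180 = 330 miles

330 miles


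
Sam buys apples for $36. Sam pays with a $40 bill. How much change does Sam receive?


Start with the amount paid:
$40
Subtract the price:
$40 - $36 = $4

$4


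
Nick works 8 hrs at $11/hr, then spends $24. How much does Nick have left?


Calculate earnings:
8 x $11 = $88
Subtract spending:
$88 - $24 = $64

$64


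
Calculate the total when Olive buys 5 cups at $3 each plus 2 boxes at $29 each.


Cost of cups:
5 x $3 = $15
Cost of boxes:
2 x $29 = $58
Add both:
$15 + $58 = $73

$73


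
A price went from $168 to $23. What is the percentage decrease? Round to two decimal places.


Find the absolute change:
|23 - 168| = 145
Divide by original and multiply by 100:
145 / 168 x 100 = 86.3095...% ≈ 86.31%

86.31%


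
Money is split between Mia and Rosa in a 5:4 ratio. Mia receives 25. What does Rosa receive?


Find the multiplier:
25 / 5 = 5
Apply to Rosa's share:
4 x 5 = 20

20


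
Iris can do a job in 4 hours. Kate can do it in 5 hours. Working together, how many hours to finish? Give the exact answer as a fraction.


Iris's rate: 1/4 of the job per hour
Kate's rate: 1/5 of the job per hour
Combined rate: 1/4 + 1/5 = 9/20 per hour
Time = 1 / (9/20) = 20/9 hours (≈ 2.22 hours)

20/9 hours


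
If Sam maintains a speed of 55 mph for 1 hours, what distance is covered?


Use the formula: distance = speed x time
Speed = 55 mph, Time = 1 hours
55 x 1 = 55 miles

55 miles


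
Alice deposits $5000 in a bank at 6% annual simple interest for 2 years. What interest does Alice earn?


Use the formula I = P x R x T / 100
P x R x T = 5000 x 6 x 2 = 60000
I = 60000 / 100 = $600

$600


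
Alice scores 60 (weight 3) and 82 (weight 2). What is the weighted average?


Weighted sum:
3 x 60 + 2 x 82 = 344
Total weight:
3 + 2 = 5
Weighted average:
344 / 5 = 68.8

68.8


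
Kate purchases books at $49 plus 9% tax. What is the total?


Calculate the tax:
9% of $49 = $4.41
Add tax to price:
$49 + $4.41 = $53.41

$53.41


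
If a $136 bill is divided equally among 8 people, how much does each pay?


Total bill: $136
Number of people: 8
Each pays: $136 / 8 = $17

$17


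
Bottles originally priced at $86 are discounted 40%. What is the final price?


Calculate the discount amount:
40% of $86 = $34.40
Subtract from original:
$86 - $34.40 = $51.60

$51.60


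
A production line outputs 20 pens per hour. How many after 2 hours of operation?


Production rate: 20 pens per hour
Time: 2 hours
Total: 20 x 2 = 40 pens

40 pens


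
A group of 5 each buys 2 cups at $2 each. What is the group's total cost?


Cost per person:
2 x $2 = $4
Group total:
5 x $4 = $20

$20


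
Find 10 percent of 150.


Convert percentage to decimal:
10% = 0.1
Multiply:
150 x 0.1 = 15

15


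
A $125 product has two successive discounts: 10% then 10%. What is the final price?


First discount:
10% of $125 = $12.50
Price after first discount:
$125 - $12.50 = $112.50
Second discount:
10% of $112.50 = $11.25
Final price:
$112.50 - $11.25 = $101.25

$101.25


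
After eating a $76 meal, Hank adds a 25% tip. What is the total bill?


Calculate the tip:
25% of $76 = $19
Add tip to meal cost:
$76 + $19 = $95

$95


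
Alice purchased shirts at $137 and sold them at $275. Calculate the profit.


Selling price = $275
Cost price = $137
Profit = selling price - cost price:
Profit = $275 - $137 = $138

$138


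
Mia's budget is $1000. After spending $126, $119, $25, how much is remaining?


Add up expenses:
$126 + $119 + $25 = $270
Subtract from budget:
$1000 - $270 = $730

$730


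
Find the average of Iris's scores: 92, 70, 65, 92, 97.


Add the scores:
92 + 70 + 65 + 92 + 97 = 416
Divide by the number of tests:
416 / 5 = 83.2

83.2


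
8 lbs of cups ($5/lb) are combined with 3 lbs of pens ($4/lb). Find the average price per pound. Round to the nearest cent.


Cost of cups:
8 x $5 = $40
Cost of pens:
3 x $4 = $12
Total cost: $40 + $12 = $52
Total weight: 11 lbs
Average: $52 / 11 = $4.7272... ≈ $4.73/lb

$4.73/lb


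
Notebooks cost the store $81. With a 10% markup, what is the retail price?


Calculate the markup amount:
10% of $81 = $8.10
Add to cost:
$81 + $8.10 = $89.10

$89.10


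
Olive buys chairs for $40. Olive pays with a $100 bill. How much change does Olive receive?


Start with the amount paid:
$100
Subtract the price:
$100 - $40 = $60

$60


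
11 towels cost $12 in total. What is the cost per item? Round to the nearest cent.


Total cost: $12
Number of items: 11
Unit price: $12 / 11 = $1.0909... ≈ $1.09

$1.09


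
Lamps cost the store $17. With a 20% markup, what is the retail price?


Calculate the markup amount:
20% of $17 = $3.40
Add to cost:
$17 + $3.40 = $20.40

$20.40


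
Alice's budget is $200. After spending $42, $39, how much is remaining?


Add up expenses:
$42 + $39 = $81
Subtract from budget:
$200 - $81 = $119

$119


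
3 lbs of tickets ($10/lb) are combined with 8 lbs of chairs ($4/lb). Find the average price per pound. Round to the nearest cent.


Cost of tickets:
3 x $10 = $30
Cost of chairs:
8 x $4 = $32
Total cost: $30 + $32 = $62
Total weight: 11 lbs
Average: $62 / 11 = $5.6363... ≈ $5.64/lb

$5.64/lb


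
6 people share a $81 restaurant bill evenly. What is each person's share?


Total bill: $81
Number of people: 6
Each pays: $81 / 6 = $13.50

$13.50


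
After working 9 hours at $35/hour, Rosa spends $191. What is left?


Calculate earnings:
9 x $35 = $315
Subtract spending:
$315 - $191 = $124

$124


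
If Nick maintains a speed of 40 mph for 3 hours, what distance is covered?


Use the formula: distance = speed x time
Speed = 40 mph, Time = 3 hours
40 x 3 = 120 miles

120 miles


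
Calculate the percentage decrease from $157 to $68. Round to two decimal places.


Find the absolute change:
|68 - 157| = 89
Divide by original and multiply by 100:
89 / 157 x 100 = 56.6878...% ≈ 56.69%

56.69%


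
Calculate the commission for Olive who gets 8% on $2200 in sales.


Convert rate to decimal:
8% = 0.08
Multiply by sales:
$2200 x 0.08 = $176

$176


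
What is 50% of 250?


Convert percentage to decimal:
50% = 0.5
Multiply:
250 x 0.5 = 125

125


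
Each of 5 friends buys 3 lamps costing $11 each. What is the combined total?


Cost per person:
3 x $11 = $33
Group total:
5 x $33 = $165

$165


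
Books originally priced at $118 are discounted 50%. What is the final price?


Calculate the discount amount:
50% of $118 = $59
Subtract from original:
$118 - $59 = $59

$59


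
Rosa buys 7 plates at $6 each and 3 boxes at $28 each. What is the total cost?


Cost of plates:
7 x $6 = $42
Cost of boxes:
3 x $28 = $84
Add both:
$42 + $84 = $126

$126


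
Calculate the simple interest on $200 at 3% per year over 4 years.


Use the formula I = P x R x T / 100
P x R x T = 200 x 3 x 4 = 2400
I = 2400 / 100 = $24

$24


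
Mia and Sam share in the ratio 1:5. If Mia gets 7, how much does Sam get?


Find the multiplier:
7 / 1 = 7
Apply to Sam's share:
5 x 7 = 35

35


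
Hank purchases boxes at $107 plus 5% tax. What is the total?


Calculate the tax:
5% of $107 = $5.35
Add tax to price:
$107 + $5.35 = $112.35

$112.35


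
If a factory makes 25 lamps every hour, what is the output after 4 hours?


Production rate: 25 lamps per hour
Time: 4 hours
Total: 25 x 4 = 100 lamps

100 lamps


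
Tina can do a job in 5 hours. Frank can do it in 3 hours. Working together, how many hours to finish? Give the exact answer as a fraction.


Tina's rate: 1/5 of the job per hour
Frank's rate: 1/3 of the job per hour
Combined rate: 1/5 + 1/3 = 8/15 per hour
Time = 1 / (8/15) = 15/8 hours (≈ 1.88 hours)

15/8 hours


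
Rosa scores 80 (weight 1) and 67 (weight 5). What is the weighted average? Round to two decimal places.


Weighted sum:
1 x 80 + 5 x 67 = 415
Total weight:
1 + 5 = 6
Weighted average:
415 / 6 = 69.1666... ≈ 69.17

69.17


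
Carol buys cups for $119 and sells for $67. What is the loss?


Selling price = $67
Cost price = $119
Loss = cost price - selling price:
Loss = $119 - $67 = $52

$52


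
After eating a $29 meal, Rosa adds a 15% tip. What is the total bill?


Calculate the tip:
15% of $29 = $4.35
Add tip to meal cost:
$29 + $4.35 = $33.35

$33.35


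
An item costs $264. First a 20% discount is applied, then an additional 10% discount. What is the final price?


First discount:
20% of $264 = $52.80
Price after first discount:
$264 - $52.80 = $211.20
Second discount:
10% of $211.20 = $21.12
Final price:
$211.20 - $21.12 = $190.08

$190.08


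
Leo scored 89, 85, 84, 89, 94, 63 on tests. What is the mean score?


Add the scores:
89 + 85 + 84 + 89 + 94 + 63 = 504
Divide by the number of tests:
504 / 6 = 84

84


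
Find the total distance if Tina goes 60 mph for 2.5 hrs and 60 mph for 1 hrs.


Leg 1 distance:
60 x 2.5 = 150 miles
Leg 2 distance:
60 x 1 = 60 miles
Total distance:
150 + 60 = 210 miles

210 miles


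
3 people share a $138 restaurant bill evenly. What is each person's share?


Total bill: $138
Number of people: 3
Each pays: $138 / 3 = $46

$46


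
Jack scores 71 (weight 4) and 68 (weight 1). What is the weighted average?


Weighted sum:
4 x 71 + 1 x 68 = 352
Total weight:
4 + 1 = 5
Weighted average:
352 / 5 = 70.4

70.4


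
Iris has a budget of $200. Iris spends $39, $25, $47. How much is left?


Add up expenses:
$39 + $25 + $47 = $111
Subtract from budget:
$200 - $111 = $89

$89


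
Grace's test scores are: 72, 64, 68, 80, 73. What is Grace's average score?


Add the scores:
72 + 64 + 68 + 80 + 73 = 357
Divide by the number of tests:
357 / 5 = 71.4

71.4


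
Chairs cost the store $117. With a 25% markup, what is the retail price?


Calculate the markup amount:
25% of $117 = $29.25
Add to cost:
$117 + $29.25 = $146.25

$146.25


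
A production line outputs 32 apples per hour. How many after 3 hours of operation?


Production rate: 32 apples per hour
Time: 3 hours
Total: 32 x 3 = 96 apples

96 apples


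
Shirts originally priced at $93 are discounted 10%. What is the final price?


Calculate the discount amount:
10% of $93 = $9.30
Subtract from original:
$93 - $9.30 = $83.70

$83.70


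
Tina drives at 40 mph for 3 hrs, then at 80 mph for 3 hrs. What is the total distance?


Leg 1 distance:
40 x 3 = 120 miles
Leg 2 distance:
80 x 3 = 240 miles
Total distance:
120 + 240 = 360 miles

360 miles


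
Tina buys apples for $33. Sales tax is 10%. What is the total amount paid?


Calculate the tax:
10% of $33 = $3.30
Add tax to price:
$33 + $3.30 = $36.30

$36.30


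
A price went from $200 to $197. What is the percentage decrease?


Find the absolute change:
|197 - 200| = 3
Divide by original and multiply by 100:
3 / 200 x 100 = 1.5%

1.5%


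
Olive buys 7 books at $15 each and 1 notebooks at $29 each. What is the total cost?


Cost of books:
7 x $15 = $105
Cost of notebooks:
1 x $29 = $29
Add both:
$105 + $29 = $134

$134


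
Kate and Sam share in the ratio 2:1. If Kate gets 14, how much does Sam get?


Find the multiplier:
14 / 2 = 7
Apply to Sam's share:
1 x 7 = 7

7


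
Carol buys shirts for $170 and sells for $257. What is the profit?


Selling price = $257
Cost price = $170
Profit = selling price - cost price:
Profit = $257 - $170 = $87

$87


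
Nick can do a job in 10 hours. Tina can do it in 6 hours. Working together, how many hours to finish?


Nick's rate: 1/10 of the job per hour
Tina's rate: 1/6 of the job per hour
Combined rate: 1/10 + 1/6 = 4/15 per hour
Time = 1 / (4/15) = 15/4 = 3.75 hours

3.75 hours


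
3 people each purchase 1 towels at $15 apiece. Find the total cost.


Cost per person:
1 x $15 = $15
Group total:
3 x $15 = $45

$45


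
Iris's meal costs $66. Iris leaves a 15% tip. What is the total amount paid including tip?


Calculate the tip:
15% of $66 = $9.90
Add tip to meal cost:
$66 + $9.90 = $75.90

$75.90


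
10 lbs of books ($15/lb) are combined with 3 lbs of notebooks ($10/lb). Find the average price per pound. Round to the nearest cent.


Cost of books:
10 x $15 = $150
Cost of notebooks:
3 x $10 = $30
Total cost: $150 + $30 = $180
Total weight: 13 lbs
Average: $180 / 13 = $13.8461... ≈ $13.85/lb

$13.85/lb


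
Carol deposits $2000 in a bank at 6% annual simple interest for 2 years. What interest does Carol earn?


Use the formula I = P x R x T / 100
P x R x T = 2000 x 6 x 2 = 24000
I = 24000 / 100 = $240

$240


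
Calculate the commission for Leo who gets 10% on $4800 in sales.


Convert rate to decimal:
10% = 0.1
Multiply by sales:
$4800 x 0.1 = $480

$480


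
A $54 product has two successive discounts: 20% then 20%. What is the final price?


First discount:
20% of $54 = $10.80
Price after first discount:
$54 - $10.80 = $43.20
Second discount:
20% of $43.20 = $8.64
Final price:
$43.20 - $8.64 = $34.56

$34.56


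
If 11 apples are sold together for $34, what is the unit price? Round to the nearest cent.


Total cost: $34
Number of items: 11
Unit price: $34 / 11 = $3.0909... ≈ $3.09

$3.09


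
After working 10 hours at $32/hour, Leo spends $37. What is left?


Calculate earnings:
10 x $32 = $320
Subtract spending:
$320 - $37 = $283

$283


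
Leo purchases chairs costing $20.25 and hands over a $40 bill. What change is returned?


Start with the amount paid:
$40
Subtract the price:
$40 - $20.25 = $19.75

$19.75


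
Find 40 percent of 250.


Convert percentage to decimal:
40% = 0.4
Multiply:
250 x 0.4 = 100

100


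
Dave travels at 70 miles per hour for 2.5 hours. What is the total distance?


Use the formula: distance = speed x time
Speed = 70 mph, Time = 2.5 hours
70 x 2.5 = 175 miles

175 miles


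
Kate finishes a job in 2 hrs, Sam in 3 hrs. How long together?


Kate's rate: 1/2 of the job per hour
Sam's rate: 1/3 of the job per hour
Combined rate: 1/2 + 1/3 = 5/6 per hour
Time = 1 / (5/6) = 6/5 = 1.2 hours

1.2 hours


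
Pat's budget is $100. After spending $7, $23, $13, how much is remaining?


Add up expenses:
$7 + $23 + $13 = $43
Subtract from budget:
$100 - $43 = $57

$57


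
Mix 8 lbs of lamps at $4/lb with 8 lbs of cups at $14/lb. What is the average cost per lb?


Cost of lamps:
8 x $4 = $32
Cost of cups:
8 x $14 = $112
Total cost: $32 + $112 = $144
Total weight: 16 lbs
Average: $144 / 16 = $9/lb

$9/lb


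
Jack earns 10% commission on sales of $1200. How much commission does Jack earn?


Convert rate to decimal:
10% = 0.1
Multiply by sales:
$1200 x 0.1 = $120

$120


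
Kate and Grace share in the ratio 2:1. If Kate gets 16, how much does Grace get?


Find the multiplier:
16 / 2 = 8
Apply to Grace's share:
1 x 8 = 8

8


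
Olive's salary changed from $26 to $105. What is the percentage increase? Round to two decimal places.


Find the absolute change:
|105 - 26| = 79
Divide by original and multiply by 100:
79 / 26 x 100 = 303.8461...% ≈ 303.85%

303.85%


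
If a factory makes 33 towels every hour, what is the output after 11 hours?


Production rate: 33 towels per hour
Time: 11 hours
Total: 33 x 11 = 363 towels

363 towels


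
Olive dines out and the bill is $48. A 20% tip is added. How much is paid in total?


Calculate the tip:
20% of $48 = $9.60
Add tip to meal cost:
$48 + $9.60 = $57.60

$57.60


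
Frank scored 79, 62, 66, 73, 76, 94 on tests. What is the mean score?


Add the scores:
79 + 62 + 66 + 73 + 76 + 94 = 450
Divide by the number of tests:
450 / 6 = 75

75


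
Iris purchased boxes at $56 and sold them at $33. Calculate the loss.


Selling price = $33
Cost price = $56
Loss = cost price - selling price:
Loss = $56 - $33 = $23

$23


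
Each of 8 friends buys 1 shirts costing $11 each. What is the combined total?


Cost per person:
1 x $11 = $11
Group total:
8 x $11 = $88

$88


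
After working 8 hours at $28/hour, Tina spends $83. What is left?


Calculate earnings:
8 x $28 = $224
Subtract spending:
$224 - $83 = $141

$141


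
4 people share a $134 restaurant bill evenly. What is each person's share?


Total bill: $134
Number of people: 4
Each pays: $134 / 4 = $33.50

$33.50
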